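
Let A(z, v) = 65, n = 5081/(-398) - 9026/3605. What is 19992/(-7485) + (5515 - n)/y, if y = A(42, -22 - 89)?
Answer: 3835154598017/46537413650 ≈ 82.410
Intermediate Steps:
n = -21909353/1434790 (n = 5081*(-1/398) - 9026*1/3605 = -5081/398 - 9026/3605 = -21909353/1434790 ≈ -15.270)
y = 65
19992/(-7485) + (5515 - n)/y = 19992/(-7485) + (5515 - 1*(-21909353/1434790))/65 = 19992*(-1/7485) + (5515 + 21909353/1434790)*(1/65) = -6664/2495 + (7934776203/1434790)*(1/65) = -6664/2495 + 7934776203/93261350 = 3835154598017/46537413650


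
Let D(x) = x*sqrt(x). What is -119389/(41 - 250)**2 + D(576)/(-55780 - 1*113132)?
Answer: -48078891/17079271 ≈ -2.8150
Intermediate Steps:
D(x) = x**(3/2)
-119389/(41 - 250)**2 + D(576)/(-55780 - 1*113132) = -119389/(41 - 250)**2 + 576**(3/2)/(-55780 - 1*113132) = -119389/((-209)**2) + 13824/(-55780 - 113132) = -119389/43681 + 13824/(-168912) = -119389*1/43681 + 13824*(-1/168912) = -119389/43681 - 32/391 = -48078891/17079271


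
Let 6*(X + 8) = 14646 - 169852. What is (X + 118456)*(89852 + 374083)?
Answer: 42951256945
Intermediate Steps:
X = -77627/3 (X = -8 + (14646 - 169852)/6 = -8 + (1/6)*(-155206) = -8 - 77603/3 = -77627/3 ≈ -25876.)
(X + 118456)*(89852 + 374083) = (-77627/3 + 118456)*(89852 + 374083) = (277741/3)*463935 = 42951256945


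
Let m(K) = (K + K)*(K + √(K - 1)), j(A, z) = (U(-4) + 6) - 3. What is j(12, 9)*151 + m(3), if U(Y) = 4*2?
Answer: 1679 + 6*√2 ≈ 1687.5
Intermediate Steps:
U(Y) = 8
j(A, z) = 11 (j(A, z) = (8 + 6) - 3 = 14 - 3 = 11)
m(K) = 2*K*(K + √(-1 + K)) (m(K) = (2*K)*(K + √(-1 + K)) = 2*K*(K + √(-1 + K)))
j(12, 9)*151 + m(3) = 11*151 + 2*3*(3 + √(-1 + 3)) = 1661 + 2*3*(3 + √2) = 1661 + (18 + 6*√2) = 1679 + 6*√2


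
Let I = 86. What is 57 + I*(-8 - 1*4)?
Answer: -975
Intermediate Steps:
57 + I*(-8 - 1*4) = 57 + 86*(-8 - 1*4) = 57 + 86*(-8 - 4) = 57 + 86*(-12) = 57 - 1032 = -975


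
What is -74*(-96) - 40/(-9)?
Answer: 63976/9 ≈ 7108.4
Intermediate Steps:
-74*(-96) - 40/(-9) = 7104 - 40*(-1)/9 = 7104 - 5*(-8/9) = 7104 + 40/9 = 63976/9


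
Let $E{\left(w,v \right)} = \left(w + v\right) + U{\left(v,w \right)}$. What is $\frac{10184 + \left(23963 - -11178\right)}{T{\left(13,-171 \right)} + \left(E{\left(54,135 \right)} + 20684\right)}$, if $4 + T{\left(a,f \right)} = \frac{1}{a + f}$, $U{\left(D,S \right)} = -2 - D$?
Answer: $\frac{1432270}{655131} \approx 2.1862$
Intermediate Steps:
$T{\left(a,f \right)} = -4 + \frac{1}{a + f}$
$E{\left(w,v \right)} = -2 + w$ ($E{\left(w,v \right)} = \left(w + v\right) - \left(2 + v\right) = \left(v + w\right) - \left(2 + v\right) = -2 + w$)
$\frac{10184 + \left(23963 - -11178\right)}{T{\left(13,-171 \right)} + \left(E{\left(54,135 \right)} + 20684\right)} = \frac{10184 + \left(23963 - -11178\right)}{\frac{1 - 52 - -684}{13 - 171} + \left(\left(-2 + 54\right) + 20684\right)} = \frac{10184 + \left(23963 + 11178\right)}{\frac{1 - 52 + 684}{-158} + \left(52 + 20684\right)} = \frac{10184 + 35141}{\left(- \frac{1}{158}\right) 633 + 20736} = \frac{45325}{- \frac{633}{158} + 20736} = \frac{45325}{\frac{3275655}{158}} = 45325 \cdot \frac{158}{3275655} = \frac{1432270}{655131}$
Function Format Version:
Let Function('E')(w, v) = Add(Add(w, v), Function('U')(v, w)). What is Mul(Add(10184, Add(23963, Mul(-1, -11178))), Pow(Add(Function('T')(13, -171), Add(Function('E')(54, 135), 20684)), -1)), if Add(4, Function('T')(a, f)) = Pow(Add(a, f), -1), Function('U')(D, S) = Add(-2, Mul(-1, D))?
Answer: Rational(1432270, 655131) ≈ 2.1862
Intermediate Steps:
Function('T')(a, f) = Add(-4, Pow(Add(a, f), -1))
Function('E')(w, v) = Add(-2, w) (Function('E')(w, v) = Add(Add(w, v), Add(-2, Mul(-1, v))) = Add(Add(v, w), Add(-2, Mul(-1, v))) = Add(-2, w))
Mul(Add(10184, Add(23963, Mul(-1, -11178))), Pow(Add(Function('T')(13, -171), Add(Function('E')(54, 135), 20684)), -1)) = Mul(Add(10184, Add(23963, Mul(-1, -11178))), Pow(Add(Mul(Pow(Add(13, -171), -1), Add(1, Mul(-4, 13), Mul(-4, -171))), Add(Add(-2, 54), 20684)), -1)) = Mul(Add(10184, Add(23963, 11178)), Pow(Add(Mul(Pow(-158, -1), Add(1, -52, 684)), Add(52, 20684)), -1)) = Mul(Add(10184, 35141), Pow(Add(Mul(Rational(-1, 158), 633), 20736), -1)) = Mul(45325, Pow(Add(Rational(-633, 158), 20736), -1)) = Mul(45325, Pow(Rational(3275655, 158), -1)) = Mul(45325, Rational(158, 3275655)) = Rational(1432270, 655131)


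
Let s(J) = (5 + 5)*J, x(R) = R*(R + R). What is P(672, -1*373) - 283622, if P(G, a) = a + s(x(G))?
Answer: 8747685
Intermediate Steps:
x(R) = 2*R² (x(R) = R*(2*R) = 2*R²)
s(J) = 10*J
P(G, a) = a + 20*G² (P(G, a) = a + 10*(2*G²) = a + 20*G²)
P(672, -1*373) - 283622 = (-1*373 + 20*672²) - 283622 = (-373 + 20*451584) - 283622 = (-373 + 9031680) - 283622 = 9031307 - 283622 = 8747685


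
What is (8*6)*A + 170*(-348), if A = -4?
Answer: -59352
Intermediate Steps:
(8*6)*A + 170*(-348) = (8*6)*(-4) + 170*(-348) = 48*(-4) - 59160 = -192 - 59160 = -59352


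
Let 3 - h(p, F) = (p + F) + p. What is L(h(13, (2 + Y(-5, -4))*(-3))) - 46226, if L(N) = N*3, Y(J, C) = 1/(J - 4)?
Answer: -46278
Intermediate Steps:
Y(J, C) = 1/(-4 + J)
h(p, F) = 3 - F - 2*p (h(p, F) = 3 - ((p + F) + p) = 3 - ((F + p) + p) = 3 - (F + 2*p) = 3 + (-F - 2*p) = 3 - F - 2*p)
L(N) = 3*N
L(h(13, (2 + Y(-5, -4))*(-3))) - 46226 = 3*(3 - (2 + 1/(-4 - 5))*(-3) - 2*13) - 46226 = 3*(3 - (2 + 1/(-9))*(-3) - 26) - 46226 = 3*(3 - (2 - ⅑)*(-3) - 26) - 46226 = 3*(3 - 17*(-3)/9 - 26) - 46226 = 3*(3 - 1*(-17/3) - 26) - 46226 = 3*(3 + 17/3 - 26) - 46226 = 3*(-52/3) - 46226 = -52 - 46226 = -46278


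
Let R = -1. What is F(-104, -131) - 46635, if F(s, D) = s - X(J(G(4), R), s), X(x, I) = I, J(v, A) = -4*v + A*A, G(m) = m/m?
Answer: -46635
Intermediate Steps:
G(m) = 1
J(v, A) = A² - 4*v (J(v, A) = -4*v + A² = A² - 4*v)
F(s, D) = 0 (F(s, D) = s - s = 0)
F(-104, -131) - 46635 = 0 - 46635 = -46635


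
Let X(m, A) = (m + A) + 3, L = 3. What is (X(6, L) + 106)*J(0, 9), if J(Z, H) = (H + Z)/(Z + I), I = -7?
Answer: -1062/7 ≈ -151.71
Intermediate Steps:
J(Z, H) = (H + Z)/(-7 + Z) (J(Z, H) = (H + Z)/(Z - 7) = (H + Z)/(-7 + Z))
X(m, A) = 3 + A + m (X(m, A) = (A + m) + 3 = 3 + A + m)
(X(6, L) + 106)*J(0, 9) = ((3 + 3 + 6) + 106)*((9 + 0)/(-7 + 0)) = (12 + 106)*(9/(-7)) = 118*(-⅐*9) = 118*(-9/7) = -1062/7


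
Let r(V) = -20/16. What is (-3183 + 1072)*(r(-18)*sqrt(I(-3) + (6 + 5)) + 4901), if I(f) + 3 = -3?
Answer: -10346011 + 10555*sqrt(5)/4 ≈ -1.0340e+7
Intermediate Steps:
I(f) = -6 (I(f) = -3 - 3 = -6)
r(V) = -5/4 (r(V) = -20*1/16 = -5/4)
(-3183 + 1072)*(r(-18)*sqrt(I(-3) + (6 + 5)) + 4901) = (-3183 + 1072)*(-5*sqrt(-6 + (6 + 5))/4 + 4901) = -2111*(-5*sqrt(-6 + 11)/4 + 4901) = -2111*(-5*sqrt(5)/4 + 4901) = -2111*(4901 - 5*sqrt(5)/4) = -10346011 + 10555*sqrt(5)/4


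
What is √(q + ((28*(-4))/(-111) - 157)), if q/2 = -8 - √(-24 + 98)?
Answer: √(-2119101 - 24642*√74)/111 ≈ 13.755*I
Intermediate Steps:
q = -16 - 2*√74 (q = 2*(-8 - √(-24 + 98)) = 2*(-8 - √74) = -16 - 2*√74 ≈ -33.205)
√(q + ((28*(-4))/(-111) - 157)) = √((-16 - 2*√74) + ((28*(-4))/(-111) - 157)) = √((-16 - 2*√74) + (-112*(-1/111) - 157)) = √((-16 - 2*√74) + (112/111 - 157)) = √((-16 - 2*√74) - 17315/111) = √(-19091/111 - 2*√74)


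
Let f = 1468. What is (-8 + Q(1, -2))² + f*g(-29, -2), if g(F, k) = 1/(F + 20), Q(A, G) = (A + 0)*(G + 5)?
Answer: -1243/9 ≈ -138.11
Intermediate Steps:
Q(A, G) = A*(5 + G)
g(F, k) = 1/(20 + F)
(-8 + Q(1, -2))² + f*g(-29, -2) = (-8 + 1*(5 - 2))² + 1468/(20 - 29) = (-8 + 1*3)² + 1468/(-9) = (-8 + 3)² + 1468*(-⅑) = (-5)² - 1468/9 = 25 - 1468/9 = -1243/9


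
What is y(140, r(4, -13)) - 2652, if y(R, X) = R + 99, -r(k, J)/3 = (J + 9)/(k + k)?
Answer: -2413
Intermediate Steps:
r(k, J) = -3*(9 + J)/(2*k) (r(k, J) = -3*(J + 9)/(k + k) = -3*(9 + J)/(2*k))
y(R, X) = 99 + R
y(140, r(4, -13)) - 2652 = (99 + 140) - 2652 = 239 - 2652 = -2413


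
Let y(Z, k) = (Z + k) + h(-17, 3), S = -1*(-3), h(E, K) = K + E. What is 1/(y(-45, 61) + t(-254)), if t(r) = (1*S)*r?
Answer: -1/760 ≈ -0.0013158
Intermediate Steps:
h(E, K) = E + K
S = 3
y(Z, k) = -14 + Z + k (y(Z, k) = (Z + k) + (-17 + 3) = (Z + k) - 14 = -14 + Z + k)
t(r) = 3*r (t(r) = (1*3)*r = 3*r)
1/(y(-45, 61) + t(-254)) = 1/((-14 - 45 + 61) + 3*(-254)) = 1/(2 - 762) = 1/(-760) = -1/760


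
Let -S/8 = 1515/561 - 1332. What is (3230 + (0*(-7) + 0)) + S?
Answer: 2592642/187 ≈ 13864.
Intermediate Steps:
S = 1988632/187 (S = -8*(1515/561 - 1332) = -8*(1515*(1/561) - 1332) = -8*(505/187 - 1332) = -8*(-248579/187) = 1988632/187 ≈ 10634.)
(3230 + (0*(-7) + 0)) + S = (3230 + (0*(-7) + 0)) + 1988632/187 = (3230 + (0 + 0)) + 1988632/187 = (3230 + 0) + 1988632/187 = 3230 + 1988632/187 = 2592642/187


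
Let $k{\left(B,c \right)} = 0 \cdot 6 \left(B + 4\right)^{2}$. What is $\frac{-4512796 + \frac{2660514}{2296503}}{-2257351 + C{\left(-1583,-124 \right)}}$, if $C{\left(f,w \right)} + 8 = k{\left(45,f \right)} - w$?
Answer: $\frac{3454548963958}{1727915649735} \approx 1.9993$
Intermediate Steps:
$k{\left(B,c \right)} = 0$ ($k{\left(B,c \right)} = 0 \left(4 + B\right)^{2} = 0$)
$C{\left(f,w \right)} = -8 - w$ ($C{\left(f,w \right)} = -8 + \left(0 - w\right) = -8 - w$)
$\frac{-4512796 + \frac{2660514}{2296503}}{-2257351 + C{\left(-1583,-124 \right)}} = \frac{-4512796 + \frac{2660514}{2296503}}{-2257351 - -116} = \frac{-4512796 + 2660514 \cdot \frac{1}{2296503}}{-2257351 + \left(-8 + 124\right)} = \frac{-4512796 + \frac{886838}{765501}}{-2257351 + 116} = - \frac{3454548963958}{765501 \left(-2257235\right)} = \left(- \frac{3454548963958}{765501}\right) \left(- \frac{1}{2257235}\right) = \frac{3454548963958}{1727915649735}$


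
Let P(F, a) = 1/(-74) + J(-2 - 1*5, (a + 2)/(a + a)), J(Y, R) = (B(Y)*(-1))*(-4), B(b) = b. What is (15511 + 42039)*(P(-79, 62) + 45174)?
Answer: 96131606325/37 ≈ 2.5982e+9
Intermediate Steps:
J(Y, R) = 4*Y (J(Y, R) = (Y*(-1))*(-4) = -Y*(-4) = 4*Y)
P(F, a) = -2073/74 (P(F, a) = 1/(-74) + 4*(-2 - 1*5) = -1/74 + 4*(-2 - 5) = -1/74 + 4*(-7) = -1/74 - 28 = -2073/74)
(15511 + 42039)*(P(-79, 62) + 45174) = (15511 + 42039)*(-2073/74 + 45174) = 57550*(3340803/74) = 96131606325/37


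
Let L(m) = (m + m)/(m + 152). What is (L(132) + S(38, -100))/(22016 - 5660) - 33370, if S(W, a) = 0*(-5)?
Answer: -6458630009/193546 ≈ -33370.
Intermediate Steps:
S(W, a) = 0
L(m) = 2*m/(152 + m) (L(m) = (2*m)/(152 + m) = 2*m/(152 + m))
(L(132) + S(38, -100))/(22016 - 5660) - 33370 = (2*132/(152 + 132) + 0)/(22016 - 5660) - 33370 = (2*132/284 + 0)/16356 - 33370 = (2*132*(1/284) + 0)*(1/16356) - 33370 = (66/71 + 0)*(1/16356) - 33370 = (66/71)*(1/16356) - 33370 = 11/193546 - 33370 = -6458630009/193546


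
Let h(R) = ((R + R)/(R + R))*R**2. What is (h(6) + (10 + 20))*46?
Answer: 3036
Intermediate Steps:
h(R) = R**2 (h(R) = ((2*R)/((2*R)))*R**2 = ((2*R)*(1/(2*R)))*R**2 = 1*R**2 = R**2)
(h(6) + (10 + 20))*46 = (6**2 + (10 + 20))*46 = (36 + 30)*46 = 66*46 = 3036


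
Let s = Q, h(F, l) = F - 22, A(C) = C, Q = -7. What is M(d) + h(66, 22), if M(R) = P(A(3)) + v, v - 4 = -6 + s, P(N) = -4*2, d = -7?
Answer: 27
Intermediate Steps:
h(F, l) = -22 + F
s = -7
P(N) = -8
v = -9 (v = 4 + (-6 - 7) = 4 - 13 = -9)
M(R) = -17 (M(R) = -8 - 9 = -17)
M(d) + h(66, 22) = -17 + (-22 + 66) = -17 + 44 = 27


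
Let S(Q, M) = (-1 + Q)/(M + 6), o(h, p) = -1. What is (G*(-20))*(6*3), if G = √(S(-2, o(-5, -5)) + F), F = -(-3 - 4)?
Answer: -288*√10 ≈ -910.74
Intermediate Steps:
S(Q, M) = (-1 + Q)/(6 + M)
F = 7 (F = -1*(-7) = 7)
G = 4*√10/5 (G = √((-1 - 2)/(6 - 1) + 7) = √(-3/5 + 7) = √((⅕)*(-3) + 7) = √(-⅗ + 7) = √(32/5) = 4*√10/5 ≈ 2.5298)
(G*(-20))*(6*3) = ((4*√10/5)*(-20))*(6*3) = -16*√10*18 = -288*√10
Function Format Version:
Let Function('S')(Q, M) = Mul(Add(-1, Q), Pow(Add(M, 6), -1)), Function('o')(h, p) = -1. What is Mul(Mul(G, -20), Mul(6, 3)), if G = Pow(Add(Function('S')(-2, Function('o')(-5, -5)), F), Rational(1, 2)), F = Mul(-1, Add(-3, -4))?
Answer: Mul(-288, Pow(10, Rational(1, 2))) ≈ -910.74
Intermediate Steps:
Function('S')(Q, M) = Mul(Pow(Add(6, M), -1), Add(-1, Q)) (Function('S')(Q, M) = Mul(Add(-1, Q), Pow(Add(6, M), -1)) = Mul(Pow(Add(6, M), -1), Add(-1, Q)))
F = 7 (F = Mul(-1, -7) = 7)
G = Mul(Rational(4, 5), Pow(10, Rational(1, 2))) (G = Pow(Add(Mul(Pow(Add(6, -1), -1), Add(-1, -2)), 7), Rational(1, 2)) = Pow(Add(Mul(Pow(5, -1), -3), 7), Rational(1, 2)) = Pow(Add(Mul(Rational(1, 5), -3), 7), Rational(1, 2)) = Pow(Add(Rational(-3, 5), 7), Rational(1, 2)) = Pow(Rational(32, 5), Rational(1, 2)) = Mul(Rational(4, 5), Pow(10, Rational(1, 2))) ≈ 2.5298)
Mul(Mul(G, -20), Mul(6, 3)) = Mul(Mul(Mul(Rational(4, 5), Pow(10, Rational(1, 2))), -20), Mul(6, 3)) = Mul(Mul(-16, Pow(10, Rational(1, 2))), 18) = Mul(-288, Pow(10, Rational(1, 2)))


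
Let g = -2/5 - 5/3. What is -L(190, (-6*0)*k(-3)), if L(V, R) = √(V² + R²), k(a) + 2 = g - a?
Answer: -190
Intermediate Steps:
g = -31/15 (g = -2*⅕ - 5*⅓ = -⅖ - 5/3 = -31/15 ≈ -2.0667)
k(a) = -61/15 - a (k(a) = -2 + (-31/15 - a) = -61/15 - a)
L(V, R) = √(R² + V²)
-L(190, (-6*0)*k(-3)) = -√(((-6*0)*(-61/15 - 1*(-3)))² + 190²) = -√((0*(-61/15 + 3))² + 36100) = -√((0*(-16/15))² + 36100) = -√(0² + 36100) = -√(0 + 36100) = -√36100 = -1*190 = -190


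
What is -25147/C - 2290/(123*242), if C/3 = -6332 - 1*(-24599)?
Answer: -145669982/271867761 ≈ -0.53581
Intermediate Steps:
C = 54801 (C = 3*(-6332 - 1*(-24599)) = 3*(-6332 + 24599) = 3*18267 = 54801)
-25147/C - 2290/(123*242) = -25147/54801 - 2290/(123*242) = -25147*1/54801 - 2290/29766 = -25147/54801 - 2290*1/29766 = -25147/54801 - 1145/14883 = -145669982/271867761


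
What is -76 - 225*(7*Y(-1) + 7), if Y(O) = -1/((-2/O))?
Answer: -1727/2 ≈ -863.50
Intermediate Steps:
Y(O) = O/2 (Y(O) = -(-1)*O/2 = O/2)
-76 - 225*(7*Y(-1) + 7) = -76 - 225*(7*((½)*(-1)) + 7) = -76 - 225*(7*(-½) + 7) = -76 - 225*(-7/2 + 7) = -76 - 225*7/2 = -76 - 1575/2 = -1727/2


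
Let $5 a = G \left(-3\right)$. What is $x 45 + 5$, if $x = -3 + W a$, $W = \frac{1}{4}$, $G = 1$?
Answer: $- \frac{547}{4} \approx -136.75$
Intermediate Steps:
$W = \frac{1}{4} \approx 0.25$
$a = - \frac{3}{5}$ ($a = \frac{1 \left(-3\right)}{5} = \frac{1}{5} \left(-3\right) = - \frac{3}{5} \approx -0.6$)
$x = - \frac{63}{20}$ ($x = -3 + \frac{1}{4} \left(- \frac{3}{5}\right) = -3 - \frac{3}{20} = - \frac{63}{20} \approx -3.15$)
$x 45 + 5 = \left(- \frac{63}{20}\right) 45 + 5 = - \frac{567}{4} + 5 = - \frac{547}{4}$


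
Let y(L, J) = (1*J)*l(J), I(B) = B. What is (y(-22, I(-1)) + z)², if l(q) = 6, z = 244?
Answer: 56644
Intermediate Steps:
y(L, J) = 6*J (y(L, J) = (1*J)*6 = J*6 = 6*J)
(y(-22, I(-1)) + z)² = (6*(-1) + 244)² = (-6 + 244)² = 238² = 56644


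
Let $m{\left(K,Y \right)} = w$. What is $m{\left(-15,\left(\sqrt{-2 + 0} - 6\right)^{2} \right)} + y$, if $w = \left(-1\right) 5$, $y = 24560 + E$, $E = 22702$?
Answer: $47257$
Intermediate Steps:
$y = 47262$ ($y = 24560 + 22702 = 47262$)
$w = -5$
$m{\left(K,Y \right)} = -5$
$m{\left(-15,\left(\sqrt{-2 + 0} - 6\right)^{2} \right)} + y = -5 + 47262 = 47257$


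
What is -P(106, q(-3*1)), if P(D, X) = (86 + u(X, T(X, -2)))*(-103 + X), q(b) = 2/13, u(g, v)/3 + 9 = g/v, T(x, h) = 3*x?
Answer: 80220/13 ≈ 6170.8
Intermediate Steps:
u(g, v) = -27 + 3*g/v (u(g, v) = -27 + 3*(g/v) = -27 + 3*g/v)
q(b) = 2/13 (q(b) = 2*(1/13) = 2/13)
P(D, X) = -6180 + 60*X (P(D, X) = (86 + (-27 + 3*X/((3*X))))*(-103 + X) = (86 + (-27 + 3*X*(1/(3*X))))*(-103 + X) = (86 + (-27 + 1))*(-103 + X) = (86 - 26)*(-103 + X) = 60*(-103 + X) = -6180 + 60*X)
-P(106, q(-3*1)) = -(-6180 + 60*(2/13)) = -(-6180 + 120/13) = -1*(-80220/13) = 80220/13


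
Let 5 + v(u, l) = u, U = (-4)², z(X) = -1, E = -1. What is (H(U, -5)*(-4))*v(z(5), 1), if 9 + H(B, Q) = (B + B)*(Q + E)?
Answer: -4824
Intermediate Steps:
U = 16
v(u, l) = -5 + u
H(B, Q) = -9 + 2*B*(-1 + Q) (H(B, Q) = -9 + (B + B)*(Q - 1) = -9 + (2*B)*(-1 + Q) = -9 + 2*B*(-1 + Q))
(H(U, -5)*(-4))*v(z(5), 1) = ((-9 - 2*16 + 2*16*(-5))*(-4))*(-5 - 1) = ((-9 - 32 - 160)*(-4))*(-6) = -201*(-4)*(-6) = 804*(-6) = -4824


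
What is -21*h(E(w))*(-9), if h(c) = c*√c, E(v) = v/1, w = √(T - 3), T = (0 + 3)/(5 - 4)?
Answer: 0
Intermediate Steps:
T = 3 (T = 3/1 = 3*1 = 3)
w = 0 (w = √(3 - 3) = √0 = 0)
E(v) = v (E(v) = v*1 = v)
h(c) = c^(3/2)
-21*h(E(w))*(-9) = -21*0^(3/2)*(-9) = -21*0*(-9) = 0*(-9) = 0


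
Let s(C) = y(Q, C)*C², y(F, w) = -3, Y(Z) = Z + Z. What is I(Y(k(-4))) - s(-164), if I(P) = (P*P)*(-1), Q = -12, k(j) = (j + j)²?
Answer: 64304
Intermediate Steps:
k(j) = 4*j² (k(j) = (2*j)² = 4*j²)
Y(Z) = 2*Z
I(P) = -P² (I(P) = P²*(-1) = -P²)
s(C) = -3*C²
I(Y(k(-4))) - s(-164) = -(2*(4*(-4)²))² - (-3)*(-164)² = -(2*(4*16))² - (-3)*26896 = -(2*64)² - 1*(-80688) = -1*128² + 80688 = -1*16384 + 80688 = -16384 + 80688 = 64304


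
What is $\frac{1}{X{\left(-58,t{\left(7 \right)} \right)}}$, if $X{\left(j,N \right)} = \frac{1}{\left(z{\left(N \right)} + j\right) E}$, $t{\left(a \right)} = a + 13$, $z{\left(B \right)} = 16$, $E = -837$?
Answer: $35154$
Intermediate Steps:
$t{\left(a \right)} = 13 + a$
$X{\left(j,N \right)} = - \frac{1}{837 \left(16 + j\right)}$ ($X{\left(j,N \right)} = \frac{1}{\left(16 + j\right) \left(-837\right)} = \frac{1}{16 + j} \left(- \frac{1}{837}\right) = - \frac{1}{837 \left(16 + j\right)}$)
$\frac{1}{X{\left(-58,t{\left(7 \right)} \right)}} = \frac{1}{\left(-1\right) \frac{1}{13392 + 837 \left(-58\right)}} = \frac{1}{\left(-1\right) \frac{1}{13392 - 48546}} = \frac{1}{\left(-1\right) \frac{1}{-35154}} = \frac{1}{\left(-1\right) \left(- \frac{1}{35154}\right)} = \frac{1}{\frac{1}{35154}} = 35154$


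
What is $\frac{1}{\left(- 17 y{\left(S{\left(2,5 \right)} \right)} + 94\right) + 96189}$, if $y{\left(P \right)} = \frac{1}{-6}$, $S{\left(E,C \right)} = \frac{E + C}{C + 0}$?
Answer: $\frac{6}{577715} \approx 1.0386 \cdot 10^{-5}$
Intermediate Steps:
$S{\left(E,C \right)} = \frac{C + E}{C}$
$y{\left(P \right)} = - \frac{1}{6}$
$\frac{1}{\left(- 17 y{\left(S{\left(2,5 \right)} \right)} + 94\right) + 96189} = \frac{1}{\left(\left(-17\right) \left(- \frac{1}{6}\right) + 94\right) + 96189} = \frac{1}{\left(\frac{17}{6} + 94\right) + 96189} = \frac{1}{\frac{581}{6} + 96189} = \frac{1}{\frac{577715}{6}} = \frac{6}{577715}$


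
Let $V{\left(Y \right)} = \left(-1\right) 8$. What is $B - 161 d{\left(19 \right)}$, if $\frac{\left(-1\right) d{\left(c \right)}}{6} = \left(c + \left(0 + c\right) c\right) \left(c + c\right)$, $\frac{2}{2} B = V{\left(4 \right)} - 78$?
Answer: $13948954$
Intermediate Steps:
$V{\left(Y \right)} = -8$
$B = -86$ ($B = -8 - 78 = -86$)
$d{\left(c \right)} = - 12 c \left(c + c^{2}\right)$ ($d{\left(c \right)} = - 6 \left(c + \left(0 + c\right) c\right) \left(c + c\right) = - 6 \left(c + c c\right) 2 c = - 6 \left(c + c^{2}\right) 2 c = - 6 \cdot 2 c \left(c + c^{2}\right) = - 12 c \left(c + c^{2}\right)$)
$B - 161 d{\left(19 \right)} = -86 - 161 \cdot 12 \cdot 19^{2} \left(-1 - 19\right) = -86 - 161 \cdot 12 \cdot 361 \left(-1 - 19\right) = -86 - 161 \cdot 12 \cdot 361 \left(-20\right) = -86 - -13949040 = -86 + 13949040 = 13948954$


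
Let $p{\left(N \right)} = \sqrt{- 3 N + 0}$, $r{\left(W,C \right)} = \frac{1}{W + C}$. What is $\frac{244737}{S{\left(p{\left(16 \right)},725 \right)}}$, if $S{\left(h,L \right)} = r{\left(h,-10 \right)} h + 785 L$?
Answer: $\frac{5153582906469}{11984434487137} + \frac{2447370 i \sqrt{3}}{11984434487137} \approx 0.43002 + 3.5371 \cdot 10^{-7} i$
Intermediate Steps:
$r{\left(W,C \right)} = \frac{1}{C + W}$
$p{\left(N \right)} = \sqrt{3} \sqrt{- N}$ ($p{\left(N \right)} = \sqrt{- 3 N} = \sqrt{3} \sqrt{- N}$)
$S{\left(h,L \right)} = 785 L + \frac{h}{-10 + h}$ ($S{\left(h,L \right)} = \frac{h}{-10 + h} + 785 L = 785 L + \frac{h}{-10 + h}$)
$\frac{244737}{S{\left(p{\left(16 \right)},725 \right)}} = \frac{244737}{\frac{1}{-10 + \sqrt{3} \sqrt{\left(-1\right) 16}} \left(\sqrt{3} \sqrt{\left(-1\right) 16} + 785 \cdot 725 \left(-10 + \sqrt{3} \sqrt{\left(-1\right) 16}\right)\right)} = \frac{244737}{\frac{1}{-10 + \sqrt{3} \sqrt{-16}} \left(\sqrt{3} \sqrt{-16} + 785 \cdot 725 \left(-10 + \sqrt{3} \sqrt{-16}\right)\right)} = \frac{244737}{\frac{1}{-10 + \sqrt{3} \cdot 4 i} \left(\sqrt{3} \cdot 4 i + 785 \cdot 725 \left(-10 + \sqrt{3} \cdot 4 i\right)\right)} = \frac{244737}{\frac{1}{-10 + 4 i \sqrt{3}} \left(4 i \sqrt{3} + 785 \cdot 725 \left(-10 + 4 i \sqrt{3}\right)\right)} = \frac{244737}{\frac{1}{-10 + 4 i \sqrt{3}} \left(4 i \sqrt{3} - \left(5691250 - 2276500 i \sqrt{3}\right)\right)} = \frac{244737}{\frac{1}{-10 + 4 i \sqrt{3}} \left(-5691250 + 2276504 i \sqrt{3}\right)} = 244737 \frac{-10 + 4 i \sqrt{3}}{-5691250 + 2276504 i \sqrt{3}} = \frac{244737 \left(-10 + 4 i \sqrt{3}\right)}{-5691250 + 2276504 i \sqrt{3}}$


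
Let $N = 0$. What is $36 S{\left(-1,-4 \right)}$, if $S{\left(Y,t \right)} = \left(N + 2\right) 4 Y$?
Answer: $-288$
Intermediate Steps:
$S{\left(Y,t \right)} = 8 Y$ ($S{\left(Y,t \right)} = \left(0 + 2\right) 4 Y = 2 \cdot 4 Y = 8 Y$)
$36 S{\left(-1,-4 \right)} = 36 \cdot 8 \left(-1\right) = 36 \left(-8\right) = -288$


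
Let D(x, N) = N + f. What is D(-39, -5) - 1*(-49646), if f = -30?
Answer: 49611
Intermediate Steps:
D(x, N) = -30 + N (D(x, N) = N - 30 = -30 + N)
D(-39, -5) - 1*(-49646) = (-30 - 5) - 1*(-49646) = -35 + 49646 = 49611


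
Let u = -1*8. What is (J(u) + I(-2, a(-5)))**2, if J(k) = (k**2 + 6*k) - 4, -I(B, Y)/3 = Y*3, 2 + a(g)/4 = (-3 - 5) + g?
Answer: 304704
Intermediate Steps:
a(g) = -40 + 4*g (a(g) = -8 + 4*((-3 - 5) + g) = -8 + 4*(-8 + g) = -8 + (-32 + 4*g) = -40 + 4*g)
I(B, Y) = -9*Y (I(B, Y) = -3*Y*3 = -9*Y)
u = -8
J(k) = -4 + k**2 + 6*k
(J(u) + I(-2, a(-5)))**2 = ((-4 + (-8)**2 + 6*(-8)) - 9*(-40 + 4*(-5)))**2 = ((-4 + 64 - 48) - 9*(-40 - 20))**2 = (12 - 9*(-60))**2 = (12 + 540)**2 = 552**2 = 304704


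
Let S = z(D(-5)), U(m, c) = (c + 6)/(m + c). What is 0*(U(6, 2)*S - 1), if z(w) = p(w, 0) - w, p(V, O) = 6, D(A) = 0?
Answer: 0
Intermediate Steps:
U(m, c) = (6 + c)/(c + m)
z(w) = 6 - w
S = 6 (S = 6 - 1*0 = 6 + 0 = 6)
0*(U(6, 2)*S - 1) = 0*(((6 + 2)/(2 + 6))*6 - 1) = 0*((8/8)*6 - 1) = 0*(((⅛)*8)*6 - 1) = 0*(1*6 - 1) = 0*(6 - 1) = 0*5 = 0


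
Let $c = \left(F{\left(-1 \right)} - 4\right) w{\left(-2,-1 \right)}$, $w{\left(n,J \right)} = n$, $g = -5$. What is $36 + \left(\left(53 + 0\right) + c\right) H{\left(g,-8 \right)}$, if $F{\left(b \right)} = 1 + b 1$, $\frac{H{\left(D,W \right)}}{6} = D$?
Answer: $-1794$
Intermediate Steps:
$H{\left(D,W \right)} = 6 D$
$F{\left(b \right)} = 1 + b$
$c = 8$ ($c = \left(\left(1 - 1\right) - 4\right) \left(-2\right) = \left(0 - 4\right) \left(-2\right) = \left(-4\right) \left(-2\right) = 8$)
$36 + \left(\left(53 + 0\right) + c\right) H{\left(g,-8 \right)} = 36 + \left(\left(53 + 0\right) + 8\right) 6 \left(-5\right) = 36 + \left(53 + 8\right) \left(-30\right) = 36 + 61 \left(-30\right) = 36 - 1830 = -1794$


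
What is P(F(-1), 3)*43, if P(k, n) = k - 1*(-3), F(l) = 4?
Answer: 301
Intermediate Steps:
P(k, n) = 3 + k (P(k, n) = k + 3 = 3 + k)
P(F(-1), 3)*43 = (3 + 4)*43 = 7*43 = 301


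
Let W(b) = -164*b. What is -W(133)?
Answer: 21812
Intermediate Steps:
-W(133) = -(-164)*133 = -1*(-21812) = 21812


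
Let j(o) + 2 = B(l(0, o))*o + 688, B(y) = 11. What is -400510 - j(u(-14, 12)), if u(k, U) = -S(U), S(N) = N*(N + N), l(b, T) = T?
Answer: -398028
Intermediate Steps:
S(N) = 2*N**2 (S(N) = N*(2*N) = 2*N**2)
u(k, U) = -2*U**2
j(o) = 686 + 11*o (j(o) = -2 + (11*o + 688) = -2 + (688 + 11*o) = 686 + 11*o)
-400510 - j(u(-14, 12)) = -400510 - (686 + 11*(-2*12**2)) = -400510 - (686 + 11*(-2*144)) = -400510 - (686 + 11*(-288)) = -400510 - (686 - 3168) = -400510 - 1*(-2482) = -400510 + 2482 = -398028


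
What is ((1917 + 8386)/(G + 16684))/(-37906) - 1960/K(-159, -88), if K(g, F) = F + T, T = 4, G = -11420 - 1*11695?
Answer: 17064174929/731320458 ≈ 23.333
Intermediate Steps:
G = -23115 (G = -11420 - 11695 = -23115)
K(g, F) = 4 + F (K(g, F) = F + 4 = 4 + F)
((1917 + 8386)/(G + 16684))/(-37906) - 1960/K(-159, -88) = ((1917 + 8386)/(-23115 + 16684))/(-37906) - 1960/(4 - 88) = (10303/(-6431))*(-1/37906) - 1960/(-84) = (10303*(-1/6431))*(-1/37906) - 1960*(-1/84) = -10303/6431*(-1/37906) + 70/3 = 10303/243773486 + 70/3 = 17064174929/731320458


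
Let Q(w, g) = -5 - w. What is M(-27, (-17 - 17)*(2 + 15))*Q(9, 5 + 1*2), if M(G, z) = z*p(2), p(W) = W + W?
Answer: 32368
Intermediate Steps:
p(W) = 2*W
M(G, z) = 4*z (M(G, z) = z*(2*2) = z*4 = 4*z)
M(-27, (-17 - 17)*(2 + 15))*Q(9, 5 + 1*2) = (4*((-17 - 17)*(2 + 15)))*(-5 - 1*9) = (4*(-34*17))*(-5 - 9) = (4*(-578))*(-14) = -2312*(-14) = 32368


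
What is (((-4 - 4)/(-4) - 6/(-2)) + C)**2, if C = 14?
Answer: 361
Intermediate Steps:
(((-4 - 4)/(-4) - 6/(-2)) + C)**2 = (((-4 - 4)/(-4) - 6/(-2)) + 14)**2 = ((-8*(-1/4) - 6*(-1/2)) + 14)**2 = ((2 + 3) + 14)**2 = (5 + 14)**2 = 19**2 = 361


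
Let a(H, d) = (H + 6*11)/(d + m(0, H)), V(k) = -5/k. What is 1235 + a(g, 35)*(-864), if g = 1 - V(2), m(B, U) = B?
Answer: -16823/35 ≈ -480.66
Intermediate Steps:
g = 7/2 (g = 1 - (-5)/2 = 1 - 1*(-5/2) = 1 + 5/2 = 7/2 ≈ 3.5000)
a(H, d) = (66 + H)/d (a(H, d) = (H + 6*11)/(d + 0) = (H + 66)/d = (66 + H)/d)
1235 + a(g, 35)*(-864) = 1235 + ((66 + 7/2)/35)*(-864) = 1235 + ((1/35)*(139/2))*(-864) = 1235 + (139/70)*(-864) = 1235 - 60048/35 = -16823/35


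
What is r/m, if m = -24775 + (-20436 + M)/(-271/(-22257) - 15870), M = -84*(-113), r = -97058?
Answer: 34282663605502/8750740272617 ≈ 3.9177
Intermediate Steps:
M = 9492
m = -8750740272617/353218319 (m = -24775 + (-20436 + 9492)/(-271/(-22257) - 15870) = -24775 - 10944/(-271*(-1/22257) - 15870) = -24775 - 10944/(271/22257 - 15870) = -24775 - 10944/(-353218319/22257) = -24775 - 10944*(-22257/353218319) = -24775 + 243580608/353218319 = -8750740272617/353218319 ≈ -24774.)
r/m = -97058/(-8750740272617/353218319) = -97058*(-353218319/8750740272617) = 34282663605502/8750740272617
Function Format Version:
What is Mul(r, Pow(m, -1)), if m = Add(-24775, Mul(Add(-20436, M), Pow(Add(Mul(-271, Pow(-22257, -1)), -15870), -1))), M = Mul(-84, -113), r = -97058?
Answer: Rational(34282663605502, 8750740272617) ≈ 3.9177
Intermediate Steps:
M = 9492
m = Rational(-8750740272617, 353218319) (m = Add(-24775, Mul(Add(-20436, 9492), Pow(Add(Mul(-271, Pow(-22257, -1)), -15870), -1))) = Add(-24775, Mul(-10944, Pow(Add(Mul(-271, Rational(-1, 22257)), -15870), -1))) = Add(-24775, Mul(-10944, Pow(Add(Rational(271, 22257), -15870), -1))) = Add(-24775, Mul(-10944, Pow(Rational(-353218319, 22257), -1))) = Add(-24775, Mul(-10944, Rational(-22257, 353218319))) = Add(-24775, Rational(243580608, 353218319)) = Rational(-8750740272617, 353218319) ≈ -24774.)
Mul(r, Pow(m, -1)) = Mul(-97058, Pow(Rational(-8750740272617, 353218319), -1)) = Mul(-97058, Rational(-353218319, 8750740272617)) = Rational(34282663605502, 8750740272617)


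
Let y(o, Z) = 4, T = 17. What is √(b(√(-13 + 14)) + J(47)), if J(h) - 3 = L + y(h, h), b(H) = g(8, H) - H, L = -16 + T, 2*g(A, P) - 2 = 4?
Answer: √10 ≈ 3.1623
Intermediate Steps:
g(A, P) = 3 (g(A, P) = 1 + (½)*4 = 1 + 2 = 3)
L = 1 (L = -16 + 17 = 1)
b(H) = 3 - H
J(h) = 8 (J(h) = 3 + (1 + 4) = 3 + 5 = 8)
√(b(√(-13 + 14)) + J(47)) = √((3 - √(-13 + 14)) + 8) = √((3 - √1) + 8) = √((3 - 1*1) + 8) = √((3 - 1) + 8) = √(2 + 8) = √10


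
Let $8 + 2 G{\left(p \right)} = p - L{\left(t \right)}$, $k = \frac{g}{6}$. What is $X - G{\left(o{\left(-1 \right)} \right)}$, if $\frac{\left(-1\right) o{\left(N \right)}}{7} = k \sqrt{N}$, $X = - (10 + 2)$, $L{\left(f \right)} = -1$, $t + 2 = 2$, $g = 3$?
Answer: $- \frac{17}{2} + \frac{7 i}{4} \approx -8.5 + 1.75 i$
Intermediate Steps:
$t = 0$ ($t = -2 + 2 = 0$)
$X = -12$ ($X = \left(-1\right) 12 = -12$)
$k = \frac{1}{2}$ ($k = \frac{3}{6} = 3 \cdot \frac{1}{6} = \frac{1}{2} \approx 0.5$)
$o{\left(N \right)} = - \frac{7 \sqrt{N}}{2}$ ($o{\left(N \right)} = - 7 \frac{\sqrt{N}}{2} = - \frac{7 \sqrt{N}}{2}$)
$G{\left(p \right)} = - \frac{7}{2} + \frac{p}{2}$ ($G{\left(p \right)} = -4 + \frac{p - -1}{2} = -4 + \frac{p + 1}{2} = -4 + \frac{1 + p}{2} = -4 + \left(\frac{1}{2} + \frac{p}{2}\right) = - \frac{7}{2} + \frac{p}{2}$)
$X - G{\left(o{\left(-1 \right)} \right)} = -12 - \left(- \frac{7}{2} + \frac{\left(- \frac{7}{2}\right) \sqrt{-1}}{2}\right) = -12 - \left(- \frac{7}{2} + \frac{\left(- \frac{7}{2}\right) i}{2}\right) = -12 - \left(- \frac{7}{2} - \frac{7 i}{4}\right) = -12 + \left(\frac{7}{2} + \frac{7 i}{4}\right) = - \frac{17}{2} + \frac{7 i}{4}$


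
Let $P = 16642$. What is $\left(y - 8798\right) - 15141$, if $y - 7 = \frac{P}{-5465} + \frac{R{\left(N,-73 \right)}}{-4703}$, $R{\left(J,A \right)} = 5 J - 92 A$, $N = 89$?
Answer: $- \frac{615215153331}{25701895} \approx -23937.0$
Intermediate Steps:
$R{\left(J,A \right)} = - 92 A + 5 J$
$y = \frac{62511074}{25701895}$ ($y = 7 + \left(\frac{16642}{-5465} + \frac{\left(-92\right) \left(-73\right) + 5 \cdot 89}{-4703}\right) = 7 + \left(16642 \left(- \frac{1}{5465}\right) + \left(6716 + 445\right) \left(- \frac{1}{4703}\right)\right) = 7 + \left(- \frac{16642}{5465} + 7161 \left(- \frac{1}{4703}\right)\right) = 7 - \frac{117402191}{25701895} = \frac{62511074}{25701895} \approx 2.4322$)
$\left(y - 8798\right) - 15141 = \left(\frac{62511074}{25701895} - 8798\right) - 15141 = - \frac{226062761136}{25701895} - 15141 = - \frac{615215153331}{25701895}$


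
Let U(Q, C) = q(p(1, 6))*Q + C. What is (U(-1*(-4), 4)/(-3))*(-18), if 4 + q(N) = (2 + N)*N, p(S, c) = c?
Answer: 1080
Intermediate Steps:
q(N) = -4 + N*(2 + N) (q(N) = -4 + (2 + N)*N = -4 + N*(2 + N))
U(Q, C) = C + 44*Q (U(Q, C) = (-4 + 6² + 2*6)*Q + C = (-4 + 36 + 12)*Q + C = 44*Q + C = C + 44*Q)
(U(-1*(-4), 4)/(-3))*(-18) = ((4 + 44*(-1*(-4)))/(-3))*(-18) = ((4 + 44*4)*(-⅓))*(-18) = ((4 + 176)*(-⅓))*(-18) = (180*(-⅓))*(-18) = -60*(-18) = 1080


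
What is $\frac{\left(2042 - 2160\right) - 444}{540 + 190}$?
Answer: $- \frac{281}{365} \approx -0.76986$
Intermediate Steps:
$\frac{\left(2042 - 2160\right) - 444}{540 + 190} = \frac{\left(2042 - 2160\right) - 444}{730} = \left(-118 - 444\right) \frac{1}{730} = \left(-562\right) \frac{1}{730} = - \frac{281}{365}$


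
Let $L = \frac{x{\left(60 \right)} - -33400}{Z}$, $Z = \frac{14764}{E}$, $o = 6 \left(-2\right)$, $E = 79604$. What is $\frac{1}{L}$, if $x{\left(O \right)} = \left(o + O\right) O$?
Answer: $\frac{3691}{722008280} \approx 5.1121 \cdot 10^{-6}$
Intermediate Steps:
$o = -12$
$x{\left(O \right)} = O \left(-12 + O\right)$ ($x{\left(O \right)} = \left(-12 + O\right) O = O \left(-12 + O\right)$)
$Z = \frac{3691}{19901}$ ($Z = \frac{14764}{79604} = 14764 \cdot \frac{1}{79604} = \frac{3691}{19901} \approx 0.18547$)
$L = \frac{722008280}{3691}$ ($L = \frac{60 \left(-12 + 60\right) - -33400}{\frac{3691}{19901}} = \left(60 \cdot 48 + 33400\right) \frac{19901}{3691} = \left(2880 + 33400\right) \frac{19901}{3691} = 36280 \cdot \frac{19901}{3691} = \frac{722008280}{3691} \approx 1.9561 \cdot 10^{5}$)
$\frac{1}{L} = \frac{1}{\frac{722008280}{3691}} = \frac{3691}{722008280}$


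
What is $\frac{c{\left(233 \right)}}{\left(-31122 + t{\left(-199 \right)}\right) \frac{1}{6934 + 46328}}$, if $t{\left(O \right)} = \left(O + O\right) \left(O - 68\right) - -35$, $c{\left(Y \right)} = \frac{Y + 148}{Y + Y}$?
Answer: $\frac{10146411}{17516707} \approx 0.57924$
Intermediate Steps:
$c{\left(Y \right)} = \frac{148 + Y}{2 Y}$
$t{\left(O \right)} = 35 + 2 O \left(-68 + O\right)$ ($t{\left(O \right)} = 2 O \left(-68 + O\right) + 35 = 35 + 2 O \left(-68 + O\right)$)
$\frac{c{\left(233 \right)}}{\left(-31122 + t{\left(-199 \right)}\right) \frac{1}{6934 + 46328}} = \frac{\frac{1}{2} \cdot \frac{1}{233} \left(148 + 233\right)}{\left(-31122 + \left(35 - -27064 + 2 \left(-199\right)^{2}\right)\right) \frac{1}{6934 + 46328}} = \frac{\frac{1}{2} \cdot \frac{1}{233} \cdot 381}{\left(-31122 + \left(35 + 27064 + 2 \cdot 39601\right)\right) \frac{1}{53262}} = \frac{381}{466 \left(-31122 + \left(35 + 27064 + 79202\right)\right) \frac{1}{53262}} = \frac{381}{466 \left(-31122 + 106301\right) \frac{1}{53262}} = \frac{381}{466 \cdot 75179 \cdot \frac{1}{53262}} = \frac{381}{466 \cdot \frac{75179}{53262}} = \frac{381}{466} \cdot \frac{53262}{75179} = \frac{10146411}{17516707}$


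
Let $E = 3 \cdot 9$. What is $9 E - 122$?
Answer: $121$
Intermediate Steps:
$E = 27$
$9 E - 122 = 9 \cdot 27 - 122 = 243 - 122 = 121$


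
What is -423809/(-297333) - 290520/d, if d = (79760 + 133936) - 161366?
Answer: -6420325819/1555943589 ≈ -4.1263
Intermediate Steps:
d = 52330 (d = 213696 - 161366 = 52330)
-423809/(-297333) - 290520/d = -423809/(-297333) - 290520/52330 = -423809*(-1/297333) - 290520*1/52330 = 423809/297333 - 29052/5233 = -6420325819/1555943589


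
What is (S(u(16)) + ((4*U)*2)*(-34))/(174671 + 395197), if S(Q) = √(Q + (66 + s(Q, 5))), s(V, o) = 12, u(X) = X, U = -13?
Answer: 68/10959 + √94/569868 ≈ 0.0062220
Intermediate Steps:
S(Q) = √(78 + Q) (S(Q) = √(Q + (66 + 12)) = √(Q + 78) = √(78 + Q))
(S(u(16)) + ((4*U)*2)*(-34))/(174671 + 395197) = (√(78 + 16) + ((4*(-13))*2)*(-34))/(174671 + 395197) = (√94 - 52*2*(-34))/569868 = (√94 - 104*(-34))*(1/569868) = (√94 + 3536)*(1/569868) = (3536 + √94)*(1/569868) = 68/10959 + √94/569868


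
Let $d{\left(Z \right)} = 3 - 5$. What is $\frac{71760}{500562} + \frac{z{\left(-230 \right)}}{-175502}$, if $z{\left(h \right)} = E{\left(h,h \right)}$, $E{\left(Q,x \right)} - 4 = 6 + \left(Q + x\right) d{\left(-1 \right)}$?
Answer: $\frac{1010708405}{7320802677} \approx 0.13806$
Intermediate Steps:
$d{\left(Z \right)} = -2$ ($d{\left(Z \right)} = 3 - 5 = -2$)
$E{\left(Q,x \right)} = 10 - 2 Q - 2 x$ ($E{\left(Q,x \right)} = 4 + \left(6 + \left(Q + x\right) \left(-2\right)\right) = 4 - \left(-6 + 2 Q + 2 x\right) = 10 - 2 Q - 2 x$)
$z{\left(h \right)} = 10 - 4 h$ ($z{\left(h \right)} = 10 - 2 h - 2 h = 10 - 4 h$)
$\frac{71760}{500562} + \frac{z{\left(-230 \right)}}{-175502} = \frac{71760}{500562} + \frac{10 - -920}{-175502} = 71760 \cdot \frac{1}{500562} + \left(10 + 920\right) \left(- \frac{1}{175502}\right) = \frac{11960}{83427} + 930 \left(- \frac{1}{175502}\right) = \frac{11960}{83427} - \frac{465}{87751} = \frac{1010708405}{7320802677}$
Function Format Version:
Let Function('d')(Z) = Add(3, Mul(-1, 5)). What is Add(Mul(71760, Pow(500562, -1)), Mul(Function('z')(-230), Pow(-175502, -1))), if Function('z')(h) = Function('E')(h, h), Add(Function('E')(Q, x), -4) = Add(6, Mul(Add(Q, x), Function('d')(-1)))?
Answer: Rational(1010708405, 7320802677) ≈ 0.13806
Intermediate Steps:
Function('d')(Z) = -2 (Function('d')(Z) = Add(3, -5) = -2)
Function('E')(Q, x) = Add(10, Mul(-2, Q), Mul(-2, x)) (Function('E')(Q, x) = Add(4, Add(6, Mul(Add(Q, x), -2))) = Add(4, Add(6, Add(Mul(-2, Q), Mul(-2, x)))) = Add(4, Add(6, Mul(-2, Q), Mul(-2, x))) = Add(10, Mul(-2, Q), Mul(-2, x)))
Function('z')(h) = Add(10, Mul(-4, h)) (Function('z')(h) = Add(10, Mul(-2, h), Mul(-2, h)) = Add(10, Mul(-4, h)))
Add(Mul(71760, Pow(500562, -1)), Mul(Function('z')(-230), Pow(-175502, -1))) = Add(Mul(71760, Pow(500562, -1)), Mul(Add(10, Mul(-4, -230)), Pow(-175502, -1))) = Add(Mul(71760, Rational(1, 500562)), Mul(Add(10, 920), Rational(-1, 175502))) = Add(Rational(11960, 83427), Mul(930, Rational(-1, 175502))) = Add(Rational(11960, 83427), Rational(-465, 87751)) = Rational(1010708405, 7320802677)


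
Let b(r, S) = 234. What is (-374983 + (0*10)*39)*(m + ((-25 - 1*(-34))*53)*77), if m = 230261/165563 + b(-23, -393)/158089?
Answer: -360497357093739622442/26173689107 ≈ -1.3773e+10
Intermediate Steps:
m = 36440472971/26173689107 (m = 230261/165563 + 234/158089 = 36440472971/26173689107 ≈ 1.3923)
(-374983 + (0*10)*39)*(m + ((-25 - 1*(-34))*53)*77) = (-374983 + (0*10)*39)*(36440472971/26173689107 + ((-25 - 1*(-34))*53)*77) = (-374983 + 0*39)*(36440472971/26173689107 + ((-25 + 34)*53)*77) = (-374983 + 0)*(36440472971/26173689107 + (9*53)*77) = -374983*(36440472971/26173689107 + 477*77) = -374983*(36440472971/26173689107 + 36729) = -374983*961369867683974/26173689107 = -360497357093739622442/26173689107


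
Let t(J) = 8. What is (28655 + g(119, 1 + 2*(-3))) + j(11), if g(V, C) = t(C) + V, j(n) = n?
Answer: 28793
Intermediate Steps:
g(V, C) = 8 + V
(28655 + g(119, 1 + 2*(-3))) + j(11) = (28655 + (8 + 119)) + 11 = (28655 + 127) + 11 = 28782 + 11 = 28793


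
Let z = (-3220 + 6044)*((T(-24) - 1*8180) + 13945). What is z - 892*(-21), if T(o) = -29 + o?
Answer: 16149420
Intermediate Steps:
z = 16130688 (z = (-3220 + 6044)*(((-29 - 24) - 1*8180) + 13945) = 2824*((-53 - 8180) + 13945) = 2824*(-8233 + 13945) = 2824*5712 = 16130688)
z - 892*(-21) = 16130688 - 892*(-21) = 16130688 - 1*(-18732) = 16130688 + 18732 = 16149420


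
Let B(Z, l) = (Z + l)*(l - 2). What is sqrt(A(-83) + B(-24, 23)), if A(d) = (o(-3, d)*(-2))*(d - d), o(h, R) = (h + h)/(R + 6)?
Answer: I*sqrt(21) ≈ 4.5826*I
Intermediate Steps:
o(h, R) = 2*h/(6 + R) (o(h, R) = (2*h)/(6 + R) = 2*h/(6 + R))
B(Z, l) = (-2 + l)*(Z + l) (B(Z, l) = (Z + l)*(-2 + l) = (-2 + l)*(Z + l))
A(d) = 0 (A(d) = ((2*(-3)/(6 + d))*(-2))*(d - d) = (-6/(6 + d)*(-2))*0 = (12/(6 + d))*0 = 0)
sqrt(A(-83) + B(-24, 23)) = sqrt(0 + (23**2 - 2*(-24) - 2*23 - 24*23)) = sqrt(0 + (529 + 48 - 46 - 552)) = sqrt(0 - 21) = sqrt(-21) = I*sqrt(21)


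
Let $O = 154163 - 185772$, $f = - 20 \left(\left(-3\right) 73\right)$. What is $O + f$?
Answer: $-27229$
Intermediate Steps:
$f = 4380$ ($f = \left(-20\right) \left(-219\right) = 4380$)
$O = -31609$ ($O = 154163 - 185772 = -31609$)
$O + f = -31609 + 4380 = -27229$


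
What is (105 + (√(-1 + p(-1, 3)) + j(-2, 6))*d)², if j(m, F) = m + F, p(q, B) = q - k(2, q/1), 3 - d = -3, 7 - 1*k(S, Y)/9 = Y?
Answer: 13977 + 1548*I*√74 ≈ 13977.0 + 13316.0*I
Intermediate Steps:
k(S, Y) = 63 - 9*Y
d = 6 (d = 3 - 1*(-3) = 3 + 3 = 6)
p(q, B) = -63 + 10*q (p(q, B) = q - (63 - 9*q/1) = q - (63 - 9*q) = q + (-63 + 9*q) = -63 + 10*q)
j(m, F) = F + m
(105 + (√(-1 + p(-1, 3)) + j(-2, 6))*d)² = (105 + (√(-1 + (-63 + 10*(-1))) + (6 - 2))*6)² = (105 + (√(-1 + (-63 - 10)) + 4)*6)² = (105 + (√(-1 - 73) + 4)*6)² = (105 + (√(-74) + 4)*6)² = (105 + (I*√74 + 4)*6)² = (105 + (4 + I*√74)*6)² = (105 + (24 + 6*I*√74))² = (129 + 6*I*√74)²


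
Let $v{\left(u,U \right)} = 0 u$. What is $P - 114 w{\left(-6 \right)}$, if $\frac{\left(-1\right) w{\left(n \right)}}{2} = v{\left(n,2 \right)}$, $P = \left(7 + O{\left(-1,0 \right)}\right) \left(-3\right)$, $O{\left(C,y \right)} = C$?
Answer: $-18$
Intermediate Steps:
$v{\left(u,U \right)} = 0$
$P = -18$ ($P = \left(7 - 1\right) \left(-3\right) = 6 \left(-3\right) = -18$)
$w{\left(n \right)} = 0$ ($w{\left(n \right)} = \left(-2\right) 0 = 0$)
$P - 114 w{\left(-6 \right)} = -18 - 0 = -18 + 0 = -18$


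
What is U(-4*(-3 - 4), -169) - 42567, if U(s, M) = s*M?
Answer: -47299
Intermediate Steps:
U(s, M) = M*s
U(-4*(-3 - 4), -169) - 42567 = -(-676)*(-3 - 4) - 42567 = -(-676)*(-7) - 42567 = -169*28 - 42567 = -4732 - 42567 = -47299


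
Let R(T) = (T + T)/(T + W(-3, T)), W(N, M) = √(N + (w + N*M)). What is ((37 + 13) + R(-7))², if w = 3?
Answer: 5735/2 + 107*√21/2 ≈ 3112.7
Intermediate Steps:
W(N, M) = √(3 + N + M*N) (W(N, M) = √(N + (3 + N*M)) = √(N + (3 + M*N)) = √(3 + N + M*N))
R(T) = 2*T/(T + √3*√(-T)) (R(T) = (T + T)/(T + √(3 - 3 + T*(-3))) = (2*T)/(T + √(3 - 3 - 3*T)) = (2*T)/(T + √(-3*T)) = (2*T)/(T + √3*√(-T)) = 2*T/(T + √3*√(-T)))
((37 + 13) + R(-7))² = ((37 + 13) + 2*(-7)/(-7 + √3*√(-1*(-7))))² = (50 + 2*(-7)/(-7 + √3*√7))² = (50 + 2*(-7)/(-7 + √21))² = (50 - 14/(-7 + √21))²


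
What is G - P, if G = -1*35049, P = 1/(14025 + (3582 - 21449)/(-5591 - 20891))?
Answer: -13018177089415/371427917 ≈ -35049.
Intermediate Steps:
P = 26482/371427917 (P = 1/(14025 - 17867/(-26482)) = 1/(14025 - 17867*(-1/26482)) = 1/(14025 + 17867/26482) = 1/(371427917/26482) = 26482/371427917 ≈ 7.1298e-5)
G = -35049
G - P = -35049 - 1*26482/371427917 = -35049 - 26482/371427917 = -13018177089415/371427917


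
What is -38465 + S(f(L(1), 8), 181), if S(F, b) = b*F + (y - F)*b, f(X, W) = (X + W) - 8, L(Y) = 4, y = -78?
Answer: -52583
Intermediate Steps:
f(X, W) = -8 + W + X (f(X, W) = (W + X) - 8 = -8 + W + X)
S(F, b) = F*b + b*(-78 - F) (S(F, b) = b*F + (-78 - F)*b = F*b + b*(-78 - F))
-38465 + S(f(L(1), 8), 181) = -38465 - 78*181 = -38465 - 14118 = -52583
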